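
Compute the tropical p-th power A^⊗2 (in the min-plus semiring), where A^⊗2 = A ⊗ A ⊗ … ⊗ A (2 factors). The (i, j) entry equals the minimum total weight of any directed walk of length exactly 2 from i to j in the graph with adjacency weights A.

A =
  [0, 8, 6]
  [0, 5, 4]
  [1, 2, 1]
A^⊗2 =
  [0, 8, 6]
  [0, 6, 5]
  [1, 3, 2]

Each entry (A^⊗2)_ij equals the minimum over all length-2 walks i = v_0 → v_1 → … → v_2 = j of Σ_t A[v_t][v_{t+1}]. For example, for (i, j) = (0, 2) we minimise over 3 possible intermediate vertex sequences; the minimum is 6, attained along the walk 0 → 0 → 2.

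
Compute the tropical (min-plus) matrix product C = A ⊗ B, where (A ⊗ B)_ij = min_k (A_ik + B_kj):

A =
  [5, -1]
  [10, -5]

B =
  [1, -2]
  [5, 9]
A ⊗ B =
  [4, 3]
  [0, 4]

Apply the min-plus product entry-by-entry:
  C[0][0] = min over k of (A[0][0] + B[0][0] = 5 + 1 = 6, A[0][1] + B[1][0] = -1 + 5 = 4) = 4 (attained at k = 1)
  C[0][1] = min over k of (A[0][0] + B[0][1] = 5 + -2 = 3, A[0][1] + B[1][1] = -1 + 9 = 8) = 3 (attained at k = 0)
  C[1][0] = min over k of (A[1][0] + B[0][0] = 10 + 1 = 11, A[1][1] + B[1][0] = -5 + 5 = 0) = 0 (attained at k = 1)
  C[1][1] = min over k of (A[1][0] + B[0][1] = 10 + -2 = 8, A[1][1] + B[1][1] = -5 + 9 = 4) = 4 (attained at k = 1)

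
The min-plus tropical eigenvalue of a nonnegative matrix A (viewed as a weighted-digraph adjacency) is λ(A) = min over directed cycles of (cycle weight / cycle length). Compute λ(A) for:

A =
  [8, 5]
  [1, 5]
λ(A) = 3

Enumerate directed cycles and compute their means (weight / length). Sample:
  cycle 0 → 0: weight = 8, length = 1, mean = 8/1 ≈ 8.000
  cycle 1 → 1: weight = 5, length = 1, mean = 5/1 ≈ 5.000
  cycle 0 → 1 → 0: weight = 6, length = 2, mean = 6/2 ≈ 3.000
  cycle 1 → 0 → 1: weight = 6, length = 2, mean = 6/2 ≈ 3.000
Minimum mean = 3.000, attained e.g. along the cycle 0 → 1 → 0 with weight 6 and length 2. So λ(A) = 6/2 = 3.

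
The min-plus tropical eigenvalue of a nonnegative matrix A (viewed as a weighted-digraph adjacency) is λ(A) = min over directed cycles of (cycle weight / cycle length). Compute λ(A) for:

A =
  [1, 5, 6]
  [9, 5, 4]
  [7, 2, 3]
λ(A) = 1

Enumerate directed cycles and compute their means (weight / length). Sample:
  cycle 0 → 0: weight = 1, length = 1, mean = 1/1 ≈ 1.000
  cycle 1 → 1: weight = 5, length = 1, mean = 5/1 ≈ 5.000
  cycle 2 → 2: weight = 3, length = 1, mean = 3/1 ≈ 3.000
  cycle 0 → 1 → 0: weight = 14, length = 2, mean = 14/2 ≈ 7.000
  cycle 0 → 2 → 0: weight = 13, length = 2, mean = 13/2 ≈ 6.500
  cycle 1 → 0 → 1: weight = 14, length = 2, mean = 14/2 ≈ 7.000
Minimum mean = 1.000, attained e.g. along the cycle 0 → 0 with weight 1 and length 1. So λ(A) = 1/1 = 1.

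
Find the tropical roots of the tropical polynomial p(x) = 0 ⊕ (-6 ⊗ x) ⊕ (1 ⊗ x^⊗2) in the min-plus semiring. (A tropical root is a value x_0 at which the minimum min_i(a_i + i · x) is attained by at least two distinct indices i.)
Roots: {-7, 6}

Each tropical root is a break point of the lower envelope of the lines y = a_i + i · x (there are 3 lines, with slopes 0, 1, ..., 2). Only the lines that attain the minimum somewhere contribute to roots; other lines are dominated. Here the surviving (envelope) indices are i = 2, i = 1, i = 0.
Intersections between consecutive envelope lines give the roots: for adjacent envelope indices i < j the intersection is x = (a_i − a_j) / (j − i). Reading off the sorted break points: {-7, 6}.
Verification: at each break x_0, at least two indices attain the minimum of min_i(a_i + i · x_0).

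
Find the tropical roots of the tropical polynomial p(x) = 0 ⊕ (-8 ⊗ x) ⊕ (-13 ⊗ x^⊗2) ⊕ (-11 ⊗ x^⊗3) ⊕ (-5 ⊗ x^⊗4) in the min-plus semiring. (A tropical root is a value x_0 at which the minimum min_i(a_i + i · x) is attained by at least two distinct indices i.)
Roots: {-6, -2, 5, 8}

Each tropical root is a break point of the lower envelope of the lines y = a_i + i · x (there are 5 lines, with slopes 0, 1, ..., 4). Only the lines that attain the minimum somewhere contribute to roots; other lines are dominated. Here the surviving (envelope) indices are i = 4, i = 3, i = 2, i = 1, i = 0.
Intersections between consecutive envelope lines give the roots: for adjacent envelope indices i < j the intersection is x = (a_i − a_j) / (j − i). Reading off the sorted break points: {-6, -2, 5, 8}.
Verification: at each break x_0, at least two indices attain the minimum of min_i(a_i + i · x_0).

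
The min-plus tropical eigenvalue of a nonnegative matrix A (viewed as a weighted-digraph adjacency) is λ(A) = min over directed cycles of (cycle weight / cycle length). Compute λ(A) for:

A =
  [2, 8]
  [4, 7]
λ(A) = 2

Enumerate directed cycles and compute their means (weight / length). Sample:
  cycle 0 → 0: weight = 2, length = 1, mean = 2/1 ≈ 2.000
  cycle 1 → 1: weight = 7, length = 1, mean = 7/1 ≈ 7.000
  cycle 0 → 1 → 0: weight = 12, length = 2, mean = 12/2 ≈ 6.000
  cycle 1 → 0 → 1: weight = 12, length = 2, mean = 12/2 ≈ 6.000
Minimum mean = 2.000, attained e.g. along the cycle 0 → 0 with weight 2 and length 1. So λ(A) = 2/1 = 2.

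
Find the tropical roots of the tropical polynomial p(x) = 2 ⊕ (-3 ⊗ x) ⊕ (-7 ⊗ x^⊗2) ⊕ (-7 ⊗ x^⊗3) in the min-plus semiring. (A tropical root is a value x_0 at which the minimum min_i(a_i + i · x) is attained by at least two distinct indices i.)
Roots: {0, 4, 5}

Each tropical root is a break point of the lower envelope of the lines y = a_i + i · x (there are 4 lines, with slopes 0, 1, ..., 3). Only the lines that attain the minimum somewhere contribute to roots; other lines are dominated. Here the surviving (envelope) indices are i = 3, i = 2, i = 1, i = 0.
Intersections between consecutive envelope lines give the roots: for adjacent envelope indices i < j the intersection is x = (a_i − a_j) / (j − i). Reading off the sorted break points: {0, 4, 5}.
Verification: at each break x_0, at least two indices attain the minimum of min_i(a_i + i · x_0).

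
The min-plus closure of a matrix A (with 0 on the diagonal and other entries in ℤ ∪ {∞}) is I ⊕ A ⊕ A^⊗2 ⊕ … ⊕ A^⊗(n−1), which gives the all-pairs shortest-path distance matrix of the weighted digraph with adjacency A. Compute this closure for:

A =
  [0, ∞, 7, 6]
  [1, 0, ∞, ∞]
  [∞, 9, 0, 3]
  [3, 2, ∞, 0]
Closure =
  [0, 8, 7, 6]
  [1, 0, 8, 7]
  [6, 5, 0, 3]
  [3, 2, 10, 0]

This is the Floyd-Warshall all-pairs shortest-path computation. For each intermediate vertex k = 0, 1, …, 3, update dist[i][j] ← min(dist[i][j], dist[i][k] + dist[k][j]). The final matrix gives, for each (i, j), the minimum total weight of any directed path from i to j (possibly empty when i = j).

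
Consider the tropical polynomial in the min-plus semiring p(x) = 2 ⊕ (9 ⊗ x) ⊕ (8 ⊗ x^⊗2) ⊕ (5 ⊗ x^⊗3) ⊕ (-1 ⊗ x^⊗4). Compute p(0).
p(0) = -1

A tropical monomial a ⊗ x^⊗i evaluates to a + i · x. Evaluating each term at x = 0:
  Term 0 contributes 2 + 0 · 0 = 2
  Term 1 contributes 9 + 1 · 0 = 9
  Term 2 contributes 8 + 2 · 0 = 8
  Term 3 contributes 5 + 3 · 0 = 5
  Term 4 contributes -1 + 4 · 0 = -1
p(0) = ⊕ of these = min[2, 9, 8, 5, -1] = -1.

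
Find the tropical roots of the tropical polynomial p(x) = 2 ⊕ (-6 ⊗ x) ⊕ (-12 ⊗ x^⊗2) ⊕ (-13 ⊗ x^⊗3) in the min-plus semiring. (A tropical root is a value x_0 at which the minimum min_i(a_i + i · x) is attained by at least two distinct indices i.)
Roots: {1, 6, 8}

Each tropical root is a break point of the lower envelope of the lines y = a_i + i · x (there are 4 lines, with slopes 0, 1, ..., 3). Only the lines that attain the minimum somewhere contribute to roots; other lines are dominated. Here the surviving (envelope) indices are i = 3, i = 2, i = 1, i = 0.
Intersections between consecutive envelope lines give the roots: for adjacent envelope indices i < j the intersection is x = (a_i − a_j) / (j − i). Reading off the sorted break points: {1, 6, 8}.
Verification: at each break x_0, at least two indices attain the minimum of min_i(a_i + i · x_0).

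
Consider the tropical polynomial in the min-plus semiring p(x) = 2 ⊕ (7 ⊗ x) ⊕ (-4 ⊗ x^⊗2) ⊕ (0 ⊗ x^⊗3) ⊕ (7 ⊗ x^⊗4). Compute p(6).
p(6) = 2

A tropical monomial a ⊗ x^⊗i evaluates to a + i · x. Evaluating each term at x = 6:
  Term 0 contributes 2 + 0 · 6 = 2
  Term 1 contributes 7 + 1 · 6 = 13
  Term 2 contributes -4 + 2 · 6 = 8
  Term 3 contributes 0 + 3 · 6 = 18
  Term 4 contributes 7 + 4 · 6 = 31
p(6) = ⊕ of these = min[2, 13, 8, 18, 31] = 2.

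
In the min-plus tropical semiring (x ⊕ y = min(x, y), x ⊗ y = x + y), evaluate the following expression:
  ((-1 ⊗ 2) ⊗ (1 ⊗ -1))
((-1 ⊗ 2) ⊗ (1 ⊗ -1)) = 1

Expand innermost to outermost. Recall ⊕ takes the minimum of its arguments and ⊗ takes their sum. Working out the expression ((-1 ⊗ 2) ⊗ (1 ⊗ -1)) gives 1.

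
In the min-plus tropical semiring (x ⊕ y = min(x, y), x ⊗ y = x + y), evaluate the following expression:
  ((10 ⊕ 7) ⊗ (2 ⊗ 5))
((10 ⊕ 7) ⊗ (2 ⊗ 5)) = 14

Expand innermost to outermost. Recall ⊕ takes the minimum of its arguments and ⊗ takes their sum. Working out the expression ((10 ⊕ 7) ⊗ (2 ⊗ 5)) gives 14.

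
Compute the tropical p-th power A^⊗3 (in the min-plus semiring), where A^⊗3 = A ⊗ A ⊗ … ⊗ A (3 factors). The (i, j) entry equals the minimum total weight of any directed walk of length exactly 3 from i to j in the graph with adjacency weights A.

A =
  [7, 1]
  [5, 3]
A^⊗3 =
  [9, 7]
  [11, 9]

Each entry (A^⊗3)_ij equals the minimum over all length-3 walks i = v_0 → v_1 → … → v_3 = j of Σ_t A[v_t][v_{t+1}]. For example, for (i, j) = (0, 1) we minimise over 4 possible intermediate vertex sequences; the minimum is 7, attained along the walk 0 → 1 → 0 → 1.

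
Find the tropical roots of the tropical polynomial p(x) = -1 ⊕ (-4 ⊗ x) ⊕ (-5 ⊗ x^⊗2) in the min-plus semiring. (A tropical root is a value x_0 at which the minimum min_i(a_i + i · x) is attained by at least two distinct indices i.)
Roots: {1, 3}

Each tropical root is a break point of the lower envelope of the lines y = a_i + i · x (there are 3 lines, with slopes 0, 1, ..., 2). Only the lines that attain the minimum somewhere contribute to roots; other lines are dominated. Here the surviving (envelope) indices are i = 2, i = 1, i = 0.
Intersections between consecutive envelope lines give the roots: for adjacent envelope indices i < j the intersection is x = (a_i − a_j) / (j − i). Reading off the sorted break points: {1, 3}.
Verification: at each break x_0, at least two indices attain the minimum of min_i(a_i + i · x_0).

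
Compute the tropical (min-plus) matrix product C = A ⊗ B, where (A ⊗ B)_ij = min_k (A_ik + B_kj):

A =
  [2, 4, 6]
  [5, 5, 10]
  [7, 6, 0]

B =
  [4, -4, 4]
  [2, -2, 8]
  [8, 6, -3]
A ⊗ B =
  [6, -2, 3]
  [7, 1, 7]
  [8, 3, -3]

Apply the min-plus product entry-by-entry:
  C[0][0] = min over k of (A[0][0] + B[0][0] = 2 + 4 = 6, A[0][1] + B[1][0] = 4 + 2 = 6, A[0][2] + B[2][0] = 6 + 8 = 14) = 6 (attained at k = 0)
  C[0][1] = min over k of (A[0][0] + B[0][1] = 2 + -4 = -2, A[0][1] + B[1][1] = 4 + -2 = 2, A[0][2] + B[2][1] = 6 + 6 = 12) = -2 (attained at k = 0)
  C[0][2] = min over k of (A[0][0] + B[0][2] = 2 + 4 = 6, A[0][1] + B[1][2] = 4 + 8 = 12, A[0][2] + B[2][2] = 6 + -3 = 3) = 3 (attained at k = 2)
  C[1][0] = min over k of (A[1][0] + B[0][0] = 5 + 4 = 9, A[1][1] + B[1][0] = 5 + 2 = 7, A[1][2] + B[2][0] = 10 + 8 = 18) = 7 (attained at k = 1)
  C[1][1] = min over k of (A[1][0] + B[0][1] = 5 + -4 = 1, A[1][1] + B[1][1] = 5 + -2 = 3, A[1][2] + B[2][1] = 10 + 6 = 16) = 1 (attained at k = 0)
  C[1][2] = min over k of (A[1][0] + B[0][2] = 5 + 4 = 9, A[1][1] + B[1][2] = 5 + 8 = 13, A[1][2] + B[2][2] = 10 + -3 = 7) = 7 (attained at k = 2)
  C[2][0] = min over k of (A[2][0] + B[0][0] = 7 + 4 = 11, A[2][1] + B[1][0] = 6 + 2 = 8, A[2][2] + B[2][0] = 0 + 8 = 8) = 8 (attained at k = 1)
  C[2][1] = min over k of (A[2][0] + B[0][1] = 7 + -4 = 3, A[2][1] + B[1][1] = 6 + -2 = 4, A[2][2] + B[2][1] = 0 + 6 = 6) = 3 (attained at k = 0)
  C[2][2] = min over k of (A[2][0] + B[0][2] = 7 + 4 = 11, A[2][1] + B[1][2] = 6 + 8 = 14, A[2][2] + B[2][2] = 0 + -3 = -3) = -3 (attained at k = 2)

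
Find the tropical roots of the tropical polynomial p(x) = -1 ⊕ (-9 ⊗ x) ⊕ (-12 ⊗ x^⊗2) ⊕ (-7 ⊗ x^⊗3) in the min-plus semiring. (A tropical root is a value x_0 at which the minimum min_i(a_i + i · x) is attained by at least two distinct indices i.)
Roots: {-5, 3, 8}

Each tropical root is a break point of the lower envelope of the lines y = a_i + i · x (there are 4 lines, with slopes 0, 1, ..., 3). Only the lines that attain the minimum somewhere contribute to roots; other lines are dominated. Here the surviving (envelope) indices are i = 3, i = 2, i = 1, i = 0.
Intersections between consecutive envelope lines give the roots: for adjacent envelope indices i < j the intersection is x = (a_i − a_j) / (j − i). Reading off the sorted break points: {-5, 3, 8}.
Verification: at each break x_0, at least two indices attain the minimum of min_i(a_i + i · x_0).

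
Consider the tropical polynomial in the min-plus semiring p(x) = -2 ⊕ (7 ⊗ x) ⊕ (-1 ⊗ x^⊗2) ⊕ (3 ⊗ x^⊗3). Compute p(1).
p(1) = -2

A tropical monomial a ⊗ x^⊗i evaluates to a + i · x. Evaluating each term at x = 1:
  Term 0 contributes -2 + 0 · 1 = -2
  Term 1 contributes 7 + 1 · 1 = 8
  Term 2 contributes -1 + 2 · 1 = 1
  Term 3 contributes 3 + 3 · 1 = 6
p(1) = ⊕ of these = min[-2, 8, 1, 6] = -2.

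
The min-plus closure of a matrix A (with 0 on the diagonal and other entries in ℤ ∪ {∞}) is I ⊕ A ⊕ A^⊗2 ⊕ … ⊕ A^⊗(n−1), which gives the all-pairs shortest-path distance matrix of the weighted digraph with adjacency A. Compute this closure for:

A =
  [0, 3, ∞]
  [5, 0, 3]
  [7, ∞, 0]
Closure =
  [0, 3, 6]
  [5, 0, 3]
  [7, 10, 0]

This is the Floyd-Warshall all-pairs shortest-path computation. For each intermediate vertex k = 0, 1, …, 2, update dist[i][j] ← min(dist[i][j], dist[i][k] + dist[k][j]). The final matrix gives, for each (i, j), the minimum total weight of any directed path from i to j (possibly empty when i = j).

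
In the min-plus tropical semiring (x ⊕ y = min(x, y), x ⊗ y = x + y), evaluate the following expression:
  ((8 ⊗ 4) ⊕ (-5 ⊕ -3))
((8 ⊗ 4) ⊕ (-5 ⊕ -3)) = -5

Expand innermost to outermost. Recall ⊕ takes the minimum of its arguments and ⊗ takes their sum. Working out the expression ((8 ⊗ 4) ⊕ (-5 ⊕ -3)) gives -5.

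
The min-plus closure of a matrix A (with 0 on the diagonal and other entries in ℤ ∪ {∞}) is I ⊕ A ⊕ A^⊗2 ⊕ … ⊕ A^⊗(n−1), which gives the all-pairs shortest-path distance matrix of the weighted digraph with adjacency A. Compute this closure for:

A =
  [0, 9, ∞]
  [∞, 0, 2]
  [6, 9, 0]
Closure =
  [0, 9, 11]
  [8, 0, 2]
  [6, 9, 0]

This is the Floyd-Warshall all-pairs shortest-path computation. For each intermediate vertex k = 0, 1, …, 2, update dist[i][j] ← min(dist[i][j], dist[i][k] + dist[k][j]). The final matrix gives, for each (i, j), the minimum total weight of any directed path from i to j (possibly empty when i = j).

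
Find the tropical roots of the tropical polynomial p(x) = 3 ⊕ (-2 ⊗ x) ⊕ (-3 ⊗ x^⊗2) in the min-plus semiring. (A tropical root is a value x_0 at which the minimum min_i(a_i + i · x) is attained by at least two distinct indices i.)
Roots: {1, 5}

Each tropical root is a break point of the lower envelope of the lines y = a_i + i · x (there are 3 lines, with slopes 0, 1, ..., 2). Only the lines that attain the minimum somewhere contribute to roots; other lines are dominated. Here the surviving (envelope) indices are i = 2, i = 1, i = 0.
Intersections between consecutive envelope lines give the roots: for adjacent envelope indices i < j the intersection is x = (a_i − a_j) / (j − i). Reading off the sorted break points: {1, 5}.
Verification: at each break x_0, at least two indices attain the minimum of min_i(a_i + i · x_0).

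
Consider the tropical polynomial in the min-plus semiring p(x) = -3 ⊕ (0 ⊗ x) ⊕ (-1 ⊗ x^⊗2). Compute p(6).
p(6) = -3

A tropical monomial a ⊗ x^⊗i evaluates to a + i · x. Evaluating each term at x = 6:
  Term 0 contributes -3 + 0 · 6 = -3
  Term 1 contributes 0 + 1 · 6 = 6
  Term 2 contributes -1 + 2 · 6 = 11
p(6) = ⊕ of these = min[-3, 6, 11] = -3.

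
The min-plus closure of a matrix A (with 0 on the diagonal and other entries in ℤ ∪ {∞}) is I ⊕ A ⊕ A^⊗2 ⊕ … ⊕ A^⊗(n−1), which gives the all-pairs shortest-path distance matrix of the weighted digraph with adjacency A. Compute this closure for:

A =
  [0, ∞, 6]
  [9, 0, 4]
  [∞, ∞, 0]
Closure =
  [0, ∞, 6]
  [9, 0, 4]
  [∞, ∞, 0]

This is the Floyd-Warshall all-pairs shortest-path computation. For each intermediate vertex k = 0, 1, …, 2, update dist[i][j] ← min(dist[i][j], dist[i][k] + dist[k][j]). The final matrix gives, for each (i, j), the minimum total weight of any directed path from i to j (possibly empty when i = j).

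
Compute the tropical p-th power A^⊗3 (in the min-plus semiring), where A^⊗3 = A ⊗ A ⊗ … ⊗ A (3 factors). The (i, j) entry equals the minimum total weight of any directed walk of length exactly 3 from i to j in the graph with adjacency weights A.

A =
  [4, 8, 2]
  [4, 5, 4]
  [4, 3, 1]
A^⊗3 =
  [7, 6, 4]
  [9, 8, 6]
  [6, 5, 3]

Each entry (A^⊗3)_ij equals the minimum over all length-3 walks i = v_0 → v_1 → … → v_3 = j of Σ_t A[v_t][v_{t+1}]. For example, for (i, j) = (0, 2) we minimise over 9 possible intermediate vertex sequences; the minimum is 4, attained along the walk 0 → 2 → 2 → 2.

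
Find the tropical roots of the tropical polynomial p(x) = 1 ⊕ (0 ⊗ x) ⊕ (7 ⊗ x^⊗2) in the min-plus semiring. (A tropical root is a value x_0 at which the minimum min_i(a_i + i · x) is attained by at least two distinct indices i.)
Roots: {-7, 1}

Each tropical root is a break point of the lower envelope of the lines y = a_i + i · x (there are 3 lines, with slopes 0, 1, ..., 2). Only the lines that attain the minimum somewhere contribute to roots; other lines are dominated. Here the surviving (envelope) indices are i = 2, i = 1, i = 0.
Intersections between consecutive envelope lines give the roots: for adjacent envelope indices i < j the intersection is x = (a_i − a_j) / (j − i). Reading off the sorted break points: {-7, 1}.
Verification: at each break x_0, at least two indices attain the minimum of min_i(a_i + i · x_0).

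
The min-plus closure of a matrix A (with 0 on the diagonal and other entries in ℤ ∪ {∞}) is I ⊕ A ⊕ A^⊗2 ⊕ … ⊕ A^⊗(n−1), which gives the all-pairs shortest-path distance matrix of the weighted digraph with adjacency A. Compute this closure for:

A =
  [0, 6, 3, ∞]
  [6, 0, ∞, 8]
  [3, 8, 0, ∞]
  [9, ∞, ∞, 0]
Closure =
  [0, 6, 3, 14]
  [6, 0, 9, 8]
  [3, 8, 0, 16]
  [9, 15, 12, 0]

This is the Floyd-Warshall all-pairs shortest-path computation. For each intermediate vertex k = 0, 1, …, 3, update dist[i][j] ← min(dist[i][j], dist[i][k] + dist[k][j]). The final matrix gives, for each (i, j), the minimum total weight of any directed path from i to j (possibly empty when i = j).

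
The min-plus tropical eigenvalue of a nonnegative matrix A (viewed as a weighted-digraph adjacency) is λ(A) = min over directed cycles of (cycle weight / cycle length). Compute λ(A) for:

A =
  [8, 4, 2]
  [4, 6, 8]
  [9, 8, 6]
λ(A) = 4

Enumerate directed cycles and compute their means (weight / length). Sample:
  cycle 0 → 0: weight = 8, length = 1, mean = 8/1 ≈ 8.000
  cycle 1 → 1: weight = 6, length = 1, mean = 6/1 ≈ 6.000
  cycle 2 → 2: weight = 6, length = 1, mean = 6/1 ≈ 6.000
  cycle 0 → 1 → 0: weight = 8, length = 2, mean = 8/2 ≈ 4.000
  cycle 0 → 2 → 0: weight = 11, length = 2, mean = 11/2 ≈ 5.500
  cycle 1 → 0 → 1: weight = 8, length = 2, mean = 8/2 ≈ 4.000
Minimum mean = 4.000, attained e.g. along the cycle 0 → 1 → 0 with weight 8 and length 2. So λ(A) = 8/2 = 4.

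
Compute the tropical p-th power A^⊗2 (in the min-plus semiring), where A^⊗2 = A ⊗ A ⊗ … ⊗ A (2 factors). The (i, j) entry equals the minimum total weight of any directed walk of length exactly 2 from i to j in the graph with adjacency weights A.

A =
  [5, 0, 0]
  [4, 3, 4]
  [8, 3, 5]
A^⊗2 =
  [4, 3, 4]
  [7, 4, 4]
  [7, 6, 7]

Each entry (A^⊗2)_ij equals the minimum over all length-2 walks i = v_0 → v_1 → … → v_2 = j of Σ_t A[v_t][v_{t+1}]. For example, for (i, j) = (0, 2) we minimise over 3 possible intermediate vertex sequences; the minimum is 4, attained along the walk 0 → 1 → 2.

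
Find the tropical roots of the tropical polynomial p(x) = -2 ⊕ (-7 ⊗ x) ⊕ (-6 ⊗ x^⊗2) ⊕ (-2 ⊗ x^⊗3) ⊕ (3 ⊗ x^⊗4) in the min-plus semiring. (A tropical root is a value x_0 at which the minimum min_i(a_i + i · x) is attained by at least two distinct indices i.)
Roots: {-5, -4, -1, 5}

Each tropical root is a break point of the lower envelope of the lines y = a_i + i · x (there are 5 lines, with slopes 0, 1, ..., 4). Only the lines that attain the minimum somewhere contribute to roots; other lines are dominated. Here the surviving (envelope) indices are i = 4, i = 3, i = 2, i = 1, i = 0.
Intersections between consecutive envelope lines give the roots: for adjacent envelope indices i < j the intersection is x = (a_i − a_j) / (j − i). Reading off the sorted break points: {-5, -4, -1, 5}.
Verification: at each break x_0, at least two indices attain the minimum of min_i(a_i + i · x_0).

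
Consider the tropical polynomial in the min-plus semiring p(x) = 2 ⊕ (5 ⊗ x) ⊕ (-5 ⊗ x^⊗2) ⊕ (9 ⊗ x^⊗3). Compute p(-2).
p(-2) = -9

A tropical monomial a ⊗ x^⊗i evaluates to a + i · x. Evaluating each term at x = -2:
  Term 0 contributes 2 + 0 · -2 = 2
  Term 1 contributes 5 + 1 · -2 = 3
  Term 2 contributes -5 + 2 · -2 = -9
  Term 3 contributes 9 + 3 · -2 = 3
p(-2) = ⊕ of these = min[2, 3, -9, 3] = -9.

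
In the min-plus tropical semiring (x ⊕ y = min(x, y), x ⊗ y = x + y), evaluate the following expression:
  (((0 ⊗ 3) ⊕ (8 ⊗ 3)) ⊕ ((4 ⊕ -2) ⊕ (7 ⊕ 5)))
(((0 ⊗ 3) ⊕ (8 ⊗ 3)) ⊕ ((4 ⊕ -2) ⊕ (7 ⊕ 5))) = -2

Expand innermost to outermost. Recall ⊕ takes the minimum of its arguments and ⊗ takes their sum. Working out the expression (((0 ⊗ 3) ⊕ (8 ⊗ 3)) ⊕ ((4 ⊕ -2) ⊕ (7 ⊕ 5))) gives -2.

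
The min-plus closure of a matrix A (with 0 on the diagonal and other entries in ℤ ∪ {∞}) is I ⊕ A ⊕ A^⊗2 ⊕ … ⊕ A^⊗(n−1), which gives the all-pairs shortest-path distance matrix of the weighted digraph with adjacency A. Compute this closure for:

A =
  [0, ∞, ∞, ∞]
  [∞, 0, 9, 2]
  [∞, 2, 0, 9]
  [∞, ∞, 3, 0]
Closure =
  [0, ∞, ∞, ∞]
  [∞, 0, 5, 2]
  [∞, 2, 0, 4]
  [∞, 5, 3, 0]

This is the Floyd-Warshall all-pairs shortest-path computation. For each intermediate vertex k = 0, 1, …, 3, update dist[i][j] ← min(dist[i][j], dist[i][k] + dist[k][j]). The final matrix gives, for each (i, j), the minimum total weight of any directed path from i to j (possibly empty when i = j).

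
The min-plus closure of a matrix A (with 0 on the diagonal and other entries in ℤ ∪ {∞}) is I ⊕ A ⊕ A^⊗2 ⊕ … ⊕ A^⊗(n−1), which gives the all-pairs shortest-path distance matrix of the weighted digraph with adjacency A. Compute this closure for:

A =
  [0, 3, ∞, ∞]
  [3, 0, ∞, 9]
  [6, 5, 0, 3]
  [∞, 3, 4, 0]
Closure =
  [0, 3, 16, 12]
  [3, 0, 13, 9]
  [6, 5, 0, 3]
  [6, 3, 4, 0]

This is the Floyd-Warshall all-pairs shortest-path computation. For each intermediate vertex k = 0, 1, …, 3, update dist[i][j] ← min(dist[i][j], dist[i][k] + dist[k][j]). The final matrix gives, for each (i, j), the minimum total weight of any directed path from i to j (possibly empty when i = j).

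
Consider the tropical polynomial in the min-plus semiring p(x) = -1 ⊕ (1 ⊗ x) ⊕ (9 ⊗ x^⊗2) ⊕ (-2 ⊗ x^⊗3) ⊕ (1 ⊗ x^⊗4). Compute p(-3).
p(-3) = -11

A tropical monomial a ⊗ x^⊗i evaluates to a + i · x. Evaluating each term at x = -3:
  Term 0 contributes -1 + 0 · -3 = -1
  Term 1 contributes 1 + 1 · -3 = -2
  Term 2 contributes 9 + 2 · -3 = 3
  Term 3 contributes -2 + 3 · -3 = -11
  Term 4 contributes 1 + 4 · -3 = -11
p(-3) = ⊕ of these = min[-1, -2, 3, -11, -11] = -11.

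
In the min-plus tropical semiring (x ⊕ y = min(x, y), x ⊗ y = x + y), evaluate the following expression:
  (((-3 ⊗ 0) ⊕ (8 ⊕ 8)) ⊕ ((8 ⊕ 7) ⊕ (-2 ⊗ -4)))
(((-3 ⊗ 0) ⊕ (8 ⊕ 8)) ⊕ ((8 ⊕ 7) ⊕ (-2 ⊗ -4))) = -6

Expand innermost to outermost. Recall ⊕ takes the minimum of its arguments and ⊗ takes their sum. Working out the expression (((-3 ⊗ 0) ⊕ (8 ⊕ 8)) ⊕ ((8 ⊕ 7) ⊕ (-2 ⊗ -4))) gives -6.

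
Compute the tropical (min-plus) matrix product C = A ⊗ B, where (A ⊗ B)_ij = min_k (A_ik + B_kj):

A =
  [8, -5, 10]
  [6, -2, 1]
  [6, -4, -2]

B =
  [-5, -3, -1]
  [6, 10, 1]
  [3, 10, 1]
A ⊗ B =
  [1, 5, -4]
  [1, 3, -1]
  [1, 3, -3]

Apply the min-plus product entry-by-entry:
  C[0][0] = min over k of (A[0][0] + B[0][0] = 8 + -5 = 3, A[0][1] + B[1][0] = -5 + 6 = 1, A[0][2] + B[2][0] = 10 + 3 = 13) = 1 (attained at k = 1)
  C[0][1] = min over k of (A[0][0] + B[0][1] = 8 + -3 = 5, A[0][1] + B[1][1] = -5 + 10 = 5, A[0][2] + B[2][1] = 10 + 10 = 20) = 5 (attained at k = 0)
  C[0][2] = min over k of (A[0][0] + B[0][2] = 8 + -1 = 7, A[0][1] + B[1][2] = -5 + 1 = -4, A[0][2] + B[2][2] = 10 + 1 = 11) = -4 (attained at k = 1)
  C[1][0] = min over k of (A[1][0] + B[0][0] = 6 + -5 = 1, A[1][1] + B[1][0] = -2 + 6 = 4, A[1][2] + B[2][0] = 1 + 3 = 4) = 1 (attained at k = 0)
  C[1][1] = min over k of (A[1][0] + B[0][1] = 6 + -3 = 3, A[1][1] + B[1][1] = -2 + 10 = 8, A[1][2] + B[2][1] = 1 + 10 = 11) = 3 (attained at k = 0)
  C[1][2] = min over k of (A[1][0] + B[0][2] = 6 + -1 = 5, A[1][1] + B[1][2] = -2 + 1 = -1, A[1][2] + B[2][2] = 1 + 1 = 2) = -1 (attained at k = 1)
  C[2][0] = min over k of (A[2][0] + B[0][0] = 6 + -5 = 1, A[2][1] + B[1][0] = -4 + 6 = 2, A[2][2] + B[2][0] = -2 + 3 = 1) = 1 (attained at k = 0)
  C[2][1] = min over k of (A[2][0] + B[0][1] = 6 + -3 = 3, A[2][1] + B[1][1] = -4 + 10 = 6, A[2][2] + B[2][1] = -2 + 10 = 8) = 3 (attained at k = 0)
  C[2][2] = min over k of (A[2][0] + B[0][2] = 6 + -1 = 5, A[2][1] + B[1][2] = -4 + 1 = -3, A[2][2] + B[2][2] = -2 + 1 = -1) = -3 (attained at k = 1)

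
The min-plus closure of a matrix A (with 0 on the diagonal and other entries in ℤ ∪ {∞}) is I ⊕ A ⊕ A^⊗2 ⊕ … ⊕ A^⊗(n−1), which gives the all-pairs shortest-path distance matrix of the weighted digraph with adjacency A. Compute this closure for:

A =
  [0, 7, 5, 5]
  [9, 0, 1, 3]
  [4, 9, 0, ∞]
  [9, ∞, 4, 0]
Closure =
  [0, 7, 5, 5]
  [5, 0, 1, 3]
  [4, 9, 0, 9]
  [8, 13, 4, 0]

This is the Floyd-Warshall all-pairs shortest-path computation. For each intermediate vertex k = 0, 1, …, 3, update dist[i][j] ← min(dist[i][j], dist[i][k] + dist[k][j]). The final matrix gives, for each (i, j), the minimum total weight of any directed path from i to j (possibly empty when i = j).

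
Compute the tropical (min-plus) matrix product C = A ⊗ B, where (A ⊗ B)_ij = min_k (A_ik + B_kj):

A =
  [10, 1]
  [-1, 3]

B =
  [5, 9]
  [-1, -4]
A ⊗ B =
  [0, -3]
  [2, -1]

Apply the min-plus product entry-by-entry:
  C[0][0] = min over k of (A[0][0] + B[0][0] = 10 + 5 = 15, A[0][1] + B[1][0] = 1 + -1 = 0) = 0 (attained at k = 1)
  C[0][1] = min over k of (A[0][0] + B[0][1] = 10 + 9 = 19, A[0][1] + B[1][1] = 1 + -4 = -3) = -3 (attained at k = 1)
  C[1][0] = min over k of (A[1][0] + B[0][0] = -1 + 5 = 4, A[1][1] + B[1][0] = 3 + -1 = 2) = 2 (attained at k = 1)
  C[1][1] = min over k of (A[1][0] + B[0][1] = -1 + 9 = 8, A[1][1] + B[1][1] = 3 + -4 = -1) = -1 (attained at k = 1)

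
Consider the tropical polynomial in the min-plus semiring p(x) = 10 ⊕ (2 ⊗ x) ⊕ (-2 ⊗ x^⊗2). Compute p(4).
p(4) = 6

A tropical monomial a ⊗ x^⊗i evaluates to a + i · x. Evaluating each term at x = 4:
  Term 0 contributes 10 + 0 · 4 = 10
  Term 1 contributes 2 + 1 · 4 = 6
  Term 2 contributes -2 + 2 · 4 = 6
p(4) = ⊕ of these = min[10, 6, 6] = 6.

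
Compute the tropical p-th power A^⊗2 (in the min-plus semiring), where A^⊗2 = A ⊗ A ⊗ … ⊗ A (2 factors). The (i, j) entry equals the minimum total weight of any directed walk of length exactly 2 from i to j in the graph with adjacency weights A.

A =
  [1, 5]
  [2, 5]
A^⊗2 =
  [2, 6]
  [3, 7]

Each entry (A^⊗2)_ij equals the minimum over all length-2 walks i = v_0 → v_1 → … → v_2 = j of Σ_t A[v_t][v_{t+1}]. For example, for (i, j) = (0, 1) we minimise over 2 possible intermediate vertex sequences; the minimum is 6, attained along the walk 0 → 0 → 1.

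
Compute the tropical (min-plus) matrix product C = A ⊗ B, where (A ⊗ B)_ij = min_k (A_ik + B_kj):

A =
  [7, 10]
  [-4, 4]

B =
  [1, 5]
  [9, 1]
A ⊗ B =
  [8, 11]
  [-3, 1]

Apply the min-plus product entry-by-entry:
  C[0][0] = min over k of (A[0][0] + B[0][0] = 7 + 1 = 8, A[0][1] + B[1][0] = 10 + 9 = 19) = 8 (attained at k = 0)
  C[0][1] = min over k of (A[0][0] + B[0][1] = 7 + 5 = 12, A[0][1] + B[1][1] = 10 + 1 = 11) = 11 (attained at k = 1)
  C[1][0] = min over k of (A[1][0] + B[0][0] = -4 + 1 = -3, A[1][1] + B[1][0] = 4 + 9 = 13) = -3 (attained at k = 0)
  C[1][1] = min over k of (A[1][0] + B[0][1] = -4 + 5 = 1, A[1][1] + B[1][1] = 4 + 1 = 5) = 1 (attained at k = 0)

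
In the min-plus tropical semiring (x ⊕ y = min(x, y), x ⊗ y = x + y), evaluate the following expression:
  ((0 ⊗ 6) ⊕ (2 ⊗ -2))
((0 ⊗ 6) ⊕ (2 ⊗ -2)) = 0

Expand innermost to outermost. Recall ⊕ takes the minimum of its arguments and ⊗ takes their sum. Working out the expression ((0 ⊗ 6) ⊕ (2 ⊗ -2)) gives 0.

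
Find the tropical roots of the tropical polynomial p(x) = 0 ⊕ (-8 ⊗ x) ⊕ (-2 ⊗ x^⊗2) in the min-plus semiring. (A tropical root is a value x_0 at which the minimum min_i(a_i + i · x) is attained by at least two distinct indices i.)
Roots: {-6, 8}

Each tropical root is a break point of the lower envelope of the lines y = a_i + i · x (there are 3 lines, with slopes 0, 1, ..., 2). Only the lines that attain the minimum somewhere contribute to roots; other lines are dominated. Here the surviving (envelope) indices are i = 2, i = 1, i = 0.
Intersections between consecutive envelope lines give the roots: for adjacent envelope indices i < j the intersection is x = (a_i − a_j) / (j − i). Reading off the sorted break points: {-6, 8}.
Verification: at each break x_0, at least two indices attain the minimum of min_i(a_i + i · x_0).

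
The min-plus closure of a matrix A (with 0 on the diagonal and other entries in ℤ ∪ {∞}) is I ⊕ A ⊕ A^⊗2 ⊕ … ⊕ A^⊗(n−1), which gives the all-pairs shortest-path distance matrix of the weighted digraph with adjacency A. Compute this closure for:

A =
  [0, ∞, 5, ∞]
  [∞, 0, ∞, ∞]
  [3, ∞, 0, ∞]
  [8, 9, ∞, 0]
Closure =
  [0, ∞, 5, ∞]
  [∞, 0, ∞, ∞]
  [3, ∞, 0, ∞]
  [8, 9, 13, 0]

This is the Floyd-Warshall all-pairs shortest-path computation. For each intermediate vertex k = 0, 1, …, 3, update dist[i][j] ← min(dist[i][j], dist[i][k] + dist[k][j]). The final matrix gives, for each (i, j), the minimum total weight of any directed path from i to j (possibly empty when i = j).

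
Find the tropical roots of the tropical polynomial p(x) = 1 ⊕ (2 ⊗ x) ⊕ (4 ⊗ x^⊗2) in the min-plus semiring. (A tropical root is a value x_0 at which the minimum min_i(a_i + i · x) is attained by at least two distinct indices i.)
Roots: {-2, -1}

Each tropical root is a break point of the lower envelope of the lines y = a_i + i · x (there are 3 lines, with slopes 0, 1, ..., 2). Only the lines that attain the minimum somewhere contribute to roots; other lines are dominated. Here the surviving (envelope) indices are i = 2, i = 1, i = 0.
Intersections between consecutive envelope lines give the roots: for adjacent envelope indices i < j the intersection is x = (a_i − a_j) / (j − i). Reading off the sorted break points: {-2, -1}.
Verification: at each break x_0, at least two indices attain the minimum of min_i(a_i + i · x_0).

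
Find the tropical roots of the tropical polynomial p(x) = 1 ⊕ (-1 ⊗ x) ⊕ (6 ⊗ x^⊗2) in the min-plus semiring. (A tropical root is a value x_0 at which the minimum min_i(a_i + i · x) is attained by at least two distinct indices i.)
Roots: {-7, 2}

Each tropical root is a break point of the lower envelope of the lines y = a_i + i · x (there are 3 lines, with slopes 0, 1, ..., 2). Only the lines that attain the minimum somewhere contribute to roots; other lines are dominated. Here the surviving (envelope) indices are i = 2, i = 1, i = 0.
Intersections between consecutive envelope lines give the roots: for adjacent envelope indices i < j the intersection is x = (a_i − a_j) / (j − i). Reading off the sorted break points: {-7, 2}.
Verification: at each break x_0, at least two indices attain the minimum of min_i(a_i + i · x_0).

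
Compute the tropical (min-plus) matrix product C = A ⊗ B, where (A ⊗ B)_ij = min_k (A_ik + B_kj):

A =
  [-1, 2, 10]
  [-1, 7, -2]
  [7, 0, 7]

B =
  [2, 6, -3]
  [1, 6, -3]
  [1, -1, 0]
A ⊗ B =
  [1, 5, -4]
  [-1, -3, -4]
  [1, 6, -3]

Apply the min-plus product entry-by-entry:
  C[0][0] = min over k of (A[0][0] + B[0][0] = -1 + 2 = 1, A[0][1] + B[1][0] = 2 + 1 = 3, A[0][2] + B[2][0] = 10 + 1 = 11) = 1 (attained at k = 0)
  C[0][1] = min over k of (A[0][0] + B[0][1] = -1 + 6 = 5, A[0][1] + B[1][1] = 2 + 6 = 8, A[0][2] + B[2][1] = 10 + -1 = 9) = 5 (attained at k = 0)
  C[0][2] = min over k of (A[0][0] + B[0][2] = -1 + -3 = -4, A[0][1] + B[1][2] = 2 + -3 = -1, A[0][2] + B[2][2] = 10 + 0 = 10) = -4 (attained at k = 0)
  C[1][0] = min over k of (A[1][0] + B[0][0] = -1 + 2 = 1, A[1][1] + B[1][0] = 7 + 1 = 8, A[1][2] + B[2][0] = -2 + 1 = -1) = -1 (attained at k = 2)
  C[1][1] = min over k of (A[1][0] + B[0][1] = -1 + 6 = 5, A[1][1] + B[1][1] = 7 + 6 = 13, A[1][2] + B[2][1] = -2 + -1 = -3) = -3 (attained at k = 2)
  C[1][2] = min over k of (A[1][0] + B[0][2] = -1 + -3 = -4, A[1][1] + B[1][2] = 7 + -3 = 4, A[1][2] + B[2][2] = -2 + 0 = -2) = -4 (attained at k = 0)
  C[2][0] = min over k of (A[2][0] + B[0][0] = 7 + 2 = 9, A[2][1] + B[1][0] = 0 + 1 = 1, A[2][2] + B[2][0] = 7 + 1 = 8) = 1 (attained at k = 1)
  C[2][1] = min over k of (A[2][0] + B[0][1] = 7 + 6 = 13, A[2][1] + B[1][1] = 0 + 6 = 6, A[2][2] + B[2][1] = 7 + -1 = 6) = 6 (attained at k = 1)
  C[2][2] = min over k of (A[2][0] + B[0][2] = 7 + -3 = 4, A[2][1] + B[1][2] = 0 + -3 = -3, A[2][2] + B[2][2] = 7 + 0 = 7) = -3 (attained at k = 1)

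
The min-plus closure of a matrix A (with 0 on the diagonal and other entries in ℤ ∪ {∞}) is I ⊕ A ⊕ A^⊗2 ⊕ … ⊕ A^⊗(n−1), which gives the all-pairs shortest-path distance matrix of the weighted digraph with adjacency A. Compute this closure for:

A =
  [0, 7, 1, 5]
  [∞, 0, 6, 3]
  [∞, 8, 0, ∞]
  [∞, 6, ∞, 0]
Closure =
  [0, 7, 1, 5]
  [∞, 0, 6, 3]
  [∞, 8, 0, 11]
  [∞, 6, 12, 0]

This is the Floyd-Warshall all-pairs shortest-path computation. For each intermediate vertex k = 0, 1, …, 3, update dist[i][j] ← min(dist[i][j], dist[i][k] + dist[k][j]). The final matrix gives, for each (i, j), the minimum total weight of any directed path from i to j (possibly empty when i = j).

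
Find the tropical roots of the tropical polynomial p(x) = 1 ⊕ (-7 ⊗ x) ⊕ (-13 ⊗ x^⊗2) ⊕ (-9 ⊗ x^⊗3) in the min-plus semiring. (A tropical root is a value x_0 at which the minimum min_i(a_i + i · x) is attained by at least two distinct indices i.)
Roots: {-4, 6, 8}

Each tropical root is a break point of the lower envelope of the lines y = a_i + i · x (there are 4 lines, with slopes 0, 1, ..., 3). Only the lines that attain the minimum somewhere contribute to roots; other lines are dominated. Here the surviving (envelope) indices are i = 3, i = 2, i = 1, i = 0.
Intersections between consecutive envelope lines give the roots: for adjacent envelope indices i < j the intersection is x = (a_i − a_j) / (j − i). Reading off the sorted break points: {-4, 6, 8}.
Verification: at each break x_0, at least two indices attain the minimum of min_i(a_i + i · x_0).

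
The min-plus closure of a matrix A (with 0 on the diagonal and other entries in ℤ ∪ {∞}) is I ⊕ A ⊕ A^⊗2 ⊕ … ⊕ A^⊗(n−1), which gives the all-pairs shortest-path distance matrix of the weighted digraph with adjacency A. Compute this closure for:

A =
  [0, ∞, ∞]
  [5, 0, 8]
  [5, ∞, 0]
Closure =
  [0, ∞, ∞]
  [5, 0, 8]
  [5, ∞, 0]

This is the Floyd-Warshall all-pairs shortest-path computation. For each intermediate vertex k = 0, 1, …, 2, update dist[i][j] ← min(dist[i][j], dist[i][k] + dist[k][j]). The final matrix gives, for each (i, j), the minimum total weight of any directed path from i to j (possibly empty when i = j).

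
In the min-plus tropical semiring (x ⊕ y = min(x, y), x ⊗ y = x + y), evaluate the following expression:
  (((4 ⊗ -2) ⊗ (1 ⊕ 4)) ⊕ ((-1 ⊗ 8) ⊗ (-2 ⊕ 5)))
(((4 ⊗ -2) ⊗ (1 ⊕ 4)) ⊕ ((-1 ⊗ 8) ⊗ (-2 ⊕ 5))) = 3

Expand innermost to outermost. Recall ⊕ takes the minimum of its arguments and ⊗ takes their sum. Working out the expression (((4 ⊗ -2) ⊗ (1 ⊕ 4)) ⊕ ((-1 ⊗ 8) ⊗ (-2 ⊕ 5))) gives 3.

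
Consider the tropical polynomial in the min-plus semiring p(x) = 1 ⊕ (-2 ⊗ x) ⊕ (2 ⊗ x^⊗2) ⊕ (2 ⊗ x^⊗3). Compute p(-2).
p(-2) = -4

A tropical monomial a ⊗ x^⊗i evaluates to a + i · x. Evaluating each term at x = -2:
  Term 0 contributes 1 + 0 · -2 = 1
  Term 1 contributes -2 + 1 · -2 = -4
  Term 2 contributes 2 + 2 · -2 = -2
  Term 3 contributes 2 + 3 · -2 = -4
p(-2) = ⊕ of these = min[1, -4, -2, -4] = -4.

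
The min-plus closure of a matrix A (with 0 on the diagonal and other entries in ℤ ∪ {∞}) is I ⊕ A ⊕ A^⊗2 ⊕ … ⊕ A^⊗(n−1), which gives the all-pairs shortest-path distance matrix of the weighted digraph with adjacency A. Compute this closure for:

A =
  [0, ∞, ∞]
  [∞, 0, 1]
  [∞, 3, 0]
Closure =
  [0, ∞, ∞]
  [∞, 0, 1]
  [∞, 3, 0]

This is the Floyd-Warshall all-pairs shortest-path computation. For each intermediate vertex k = 0, 1, …, 2, update dist[i][j] ← min(dist[i][j], dist[i][k] + dist[k][j]). The final matrix gives, for each (i, j), the minimum total weight of any directed path from i to j (possibly empty when i = j).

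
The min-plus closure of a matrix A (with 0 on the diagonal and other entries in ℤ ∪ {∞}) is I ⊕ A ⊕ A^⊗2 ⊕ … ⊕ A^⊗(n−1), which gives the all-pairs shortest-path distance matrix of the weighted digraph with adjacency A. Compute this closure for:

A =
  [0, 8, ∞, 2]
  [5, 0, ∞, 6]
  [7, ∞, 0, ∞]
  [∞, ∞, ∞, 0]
Closure =
  [0, 8, ∞, 2]
  [5, 0, ∞, 6]
  [7, 15, 0, 9]
  [∞, ∞, ∞, 0]

This is the Floyd-Warshall all-pairs shortest-path computation. For each intermediate vertex k = 0, 1, …, 3, update dist[i][j] ← min(dist[i][j], dist[i][k] + dist[k][j]). The final matrix gives, for each (i, j), the minimum total weight of any directed path from i to j (possibly empty when i = j).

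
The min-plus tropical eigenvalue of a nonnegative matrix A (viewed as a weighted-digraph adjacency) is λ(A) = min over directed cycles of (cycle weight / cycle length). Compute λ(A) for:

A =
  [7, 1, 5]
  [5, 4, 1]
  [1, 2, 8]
λ(A) = 1

Enumerate directed cycles and compute their means (weight / length). Sample:
  cycle 0 → 0: weight = 7, length = 1, mean = 7/1 ≈ 7.000
  cycle 1 → 1: weight = 4, length = 1, mean = 4/1 ≈ 4.000
  cycle 2 → 2: weight = 8, length = 1, mean = 8/1 ≈ 8.000
  cycle 0 → 1 → 0: weight = 6, length = 2, mean = 6/2 ≈ 3.000
  cycle 0 → 2 → 0: weight = 6, length = 2, mean = 6/2 ≈ 3.000
  cycle 1 → 0 → 1: weight = 6, length = 2, mean = 6/2 ≈ 3.000
Minimum mean = 1.000, attained e.g. along the cycle 0 → 1 → 2 → 0 with weight 3 and length 3. So λ(A) = 3/3 = 1.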